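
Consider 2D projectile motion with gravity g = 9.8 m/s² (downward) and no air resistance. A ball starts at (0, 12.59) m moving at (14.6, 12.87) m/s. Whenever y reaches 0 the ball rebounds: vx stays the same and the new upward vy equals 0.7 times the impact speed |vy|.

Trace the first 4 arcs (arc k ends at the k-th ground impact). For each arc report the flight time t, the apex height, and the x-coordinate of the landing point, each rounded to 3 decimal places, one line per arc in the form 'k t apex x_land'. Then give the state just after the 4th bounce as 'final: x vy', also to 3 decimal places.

Arc 1: start y=12.590, vy=12.870 → t=3.385, apex=21.041, x_land=49.428, impact vy=-20.308
  bounce: vy ← 0.7·20.308 = 14.215
Arc 2: start y=0.000, vy=14.215 → t=2.901, apex=10.310, x_land=91.784, impact vy=-14.215
  bounce: vy ← 0.7·14.215 = 9.951
Arc 3: start y=0.000, vy=9.951 → t=2.031, apex=5.052, x_land=121.433, impact vy=-9.951
  bounce: vy ← 0.7·9.951 = 6.966
Arc 4: start y=0.000, vy=6.966 → t=1.422, apex=2.475, x_land=142.188, impact vy=-6.966
  bounce: vy ← 0.7·6.966 = 4.876

1 3.385 21.041 49.428
2 2.901 10.310 91.784
3 2.031 5.052 121.433
4 1.422 2.475 142.188
final: 142.188 4.876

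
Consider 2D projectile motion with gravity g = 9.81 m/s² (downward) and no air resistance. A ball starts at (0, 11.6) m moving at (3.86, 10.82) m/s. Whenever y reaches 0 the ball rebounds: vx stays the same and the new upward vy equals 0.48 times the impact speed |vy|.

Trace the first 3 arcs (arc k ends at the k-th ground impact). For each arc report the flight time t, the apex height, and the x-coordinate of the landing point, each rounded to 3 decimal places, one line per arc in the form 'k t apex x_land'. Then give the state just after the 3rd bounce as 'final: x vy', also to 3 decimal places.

Arc 1: start y=11.600, vy=10.820 → t=2.995, apex=17.567, x_land=11.562, impact vy=-18.565
  bounce: vy ← 0.48·18.565 = 8.911
Arc 2: start y=0.000, vy=8.911 → t=1.817, apex=4.047, x_land=18.575, impact vy=-8.911
  bounce: vy ← 0.48·8.911 = 4.277
Arc 3: start y=0.000, vy=4.277 → t=0.872, apex=0.933, x_land=21.941, impact vy=-4.277
  bounce: vy ← 0.48·4.277 = 2.053

1 2.995 17.567 11.562
2 1.817 4.047 18.575
3 0.872 0.933 21.941
final: 21.941 2.053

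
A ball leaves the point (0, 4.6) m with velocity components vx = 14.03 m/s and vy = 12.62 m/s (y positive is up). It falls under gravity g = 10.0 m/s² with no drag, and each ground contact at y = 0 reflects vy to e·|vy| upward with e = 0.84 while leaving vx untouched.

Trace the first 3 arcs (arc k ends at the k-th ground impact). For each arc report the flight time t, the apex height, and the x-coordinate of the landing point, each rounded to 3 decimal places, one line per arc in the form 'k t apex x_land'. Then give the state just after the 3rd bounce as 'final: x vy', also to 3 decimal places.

Arc 1: start y=4.600, vy=12.620 → t=2.847, apex=12.563, x_land=39.945, impact vy=-15.851
  bounce: vy ← 0.84·15.851 = 13.315
Arc 2: start y=0.000, vy=13.315 → t=2.663, apex=8.865, x_land=77.307, impact vy=-13.315
  bounce: vy ← 0.84·13.315 = 11.185
Arc 3: start y=0.000, vy=11.185 → t=2.237, apex=6.255, x_land=108.692, impact vy=-11.185
  bounce: vy ← 0.84·11.185 = 9.395

1 2.847 12.563 39.945
2 2.663 8.865 77.307
3 2.237 6.255 108.692
final: 108.692 9.395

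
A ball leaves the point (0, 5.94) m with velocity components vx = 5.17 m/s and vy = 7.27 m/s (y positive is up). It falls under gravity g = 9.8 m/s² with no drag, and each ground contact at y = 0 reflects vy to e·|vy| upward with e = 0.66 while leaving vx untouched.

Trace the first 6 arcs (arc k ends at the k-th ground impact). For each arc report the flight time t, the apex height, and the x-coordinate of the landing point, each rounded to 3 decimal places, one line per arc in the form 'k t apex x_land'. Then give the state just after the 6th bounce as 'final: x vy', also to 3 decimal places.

Arc 1: start y=5.940, vy=7.270 → t=2.069, apex=8.637, x_land=10.699, impact vy=-13.011
  bounce: vy ← 0.66·13.011 = 8.587
Arc 2: start y=0.000, vy=8.587 → t=1.752, apex=3.762, x_land=19.759, impact vy=-8.587
  bounce: vy ← 0.66·8.587 = 5.667
Arc 3: start y=0.000, vy=5.667 → t=1.157, apex=1.639, x_land=25.739, impact vy=-5.667
  bounce: vy ← 0.66·5.667 = 3.741
Arc 4: start y=0.000, vy=3.741 → t=0.763, apex=0.714, x_land=29.686, impact vy=-3.741
  bounce: vy ← 0.66·3.741 = 2.469
Arc 5: start y=0.000, vy=2.469 → t=0.504, apex=0.311, x_land=32.290, impact vy=-2.469
  bounce: vy ← 0.66·2.469 = 1.629
Arc 6: start y=0.000, vy=1.629 → t=0.333, apex=0.135, x_land=34.010, impact vy=-1.629
  bounce: vy ← 0.66·1.629 = 1.075

1 2.069 8.637 10.699
2 1.752 3.762 19.759
3 1.157 1.639 25.739
4 0.763 0.714 29.686
5 0.504 0.311 32.290
6 0.333 0.135 34.010
final: 34.010 1.075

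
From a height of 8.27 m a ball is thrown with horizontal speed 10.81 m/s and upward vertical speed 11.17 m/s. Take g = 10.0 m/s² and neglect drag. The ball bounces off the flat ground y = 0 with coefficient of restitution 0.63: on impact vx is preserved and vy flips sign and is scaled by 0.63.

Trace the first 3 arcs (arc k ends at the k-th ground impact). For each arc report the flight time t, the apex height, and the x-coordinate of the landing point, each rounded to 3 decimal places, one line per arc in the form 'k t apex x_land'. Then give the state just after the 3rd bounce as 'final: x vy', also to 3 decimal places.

1 2.820 14.508 30.489
2 2.146 5.758 53.691
3 1.352 2.286 68.308
final: 68.308 4.259

Arc 1: start y=8.270, vy=11.170 → t=2.820, apex=14.508, x_land=30.489, impact vy=-17.034
  bounce: vy ← 0.63·17.034 = 10.732
Arc 2: start y=0.000, vy=10.732 → t=2.146, apex=5.758, x_land=53.691, impact vy=-10.732
  bounce: vy ← 0.63·10.732 = 6.761
Arc 3: start y=0.000, vy=6.761 → t=1.352, apex=2.286, x_land=68.308, impact vy=-6.761
  bounce: vy ← 0.63·6.761 = 4.259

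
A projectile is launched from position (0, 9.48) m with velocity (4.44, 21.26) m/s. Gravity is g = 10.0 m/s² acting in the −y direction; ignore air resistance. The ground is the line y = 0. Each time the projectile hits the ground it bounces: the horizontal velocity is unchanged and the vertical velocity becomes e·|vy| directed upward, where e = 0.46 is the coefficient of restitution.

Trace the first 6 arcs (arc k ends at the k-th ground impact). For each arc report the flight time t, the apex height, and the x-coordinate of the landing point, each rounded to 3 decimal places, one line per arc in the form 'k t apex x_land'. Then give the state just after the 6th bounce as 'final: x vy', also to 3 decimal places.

Arc 1: start y=9.480, vy=21.260 → t=4.659, apex=32.079, x_land=20.686, impact vy=-25.330
  bounce: vy ← 0.46·25.330 = 11.652
Arc 2: start y=0.000, vy=11.652 → t=2.330, apex=6.788, x_land=31.032, impact vy=-11.652
  bounce: vy ← 0.46·11.652 = 5.360
Arc 3: start y=0.000, vy=5.360 → t=1.072, apex=1.436, x_land=35.792, impact vy=-5.360
  bounce: vy ← 0.46·5.360 = 2.465
Arc 4: start y=0.000, vy=2.465 → t=0.493, apex=0.304, x_land=37.981, impact vy=-2.465
  bounce: vy ← 0.46·2.465 = 1.134
Arc 5: start y=0.000, vy=1.134 → t=0.227, apex=0.064, x_land=38.988, impact vy=-1.134
  bounce: vy ← 0.46·1.134 = 0.522
Arc 6: start y=0.000, vy=0.522 → t=0.104, apex=0.014, x_land=39.452, impact vy=-0.522
  bounce: vy ← 0.46·0.522 = 0.240

1 4.659 32.079 20.686
2 2.330 6.788 31.032
3 1.072 1.436 35.792
4 0.493 0.304 37.981
5 0.227 0.064 38.988
6 0.104 0.014 39.452
final: 39.452 0.240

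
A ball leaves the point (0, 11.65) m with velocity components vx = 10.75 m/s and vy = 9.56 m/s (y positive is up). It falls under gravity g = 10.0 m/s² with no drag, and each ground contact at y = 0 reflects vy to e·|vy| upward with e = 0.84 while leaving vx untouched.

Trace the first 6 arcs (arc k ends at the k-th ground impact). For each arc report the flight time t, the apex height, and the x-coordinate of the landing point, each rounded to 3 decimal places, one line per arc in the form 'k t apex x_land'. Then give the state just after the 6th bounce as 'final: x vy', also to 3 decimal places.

Arc 1: start y=11.650, vy=9.560 → t=2.757, apex=16.220, x_land=29.639, impact vy=-18.011
  bounce: vy ← 0.84·18.011 = 15.129
Arc 2: start y=0.000, vy=15.129 → t=3.026, apex=11.445, x_land=62.166, impact vy=-15.129
  bounce: vy ← 0.84·15.129 = 12.709
Arc 3: start y=0.000, vy=12.709 → t=2.542, apex=8.075, x_land=89.490, impact vy=-12.709
  bounce: vy ← 0.84·12.709 = 10.675
Arc 4: start y=0.000, vy=10.675 → t=2.135, apex=5.698, x_land=112.441, impact vy=-10.675
  bounce: vy ← 0.84·10.675 = 8.967
Arc 5: start y=0.000, vy=8.967 → t=1.793, apex=4.020, x_land=131.721, impact vy=-8.967
  bounce: vy ← 0.84·8.967 = 7.532
Arc 6: start y=0.000, vy=7.532 → t=1.506, apex=2.837, x_land=147.915, impact vy=-7.532
  bounce: vy ← 0.84·7.532 = 6.327

1 2.757 16.220 29.639
2 3.026 11.445 62.166
3 2.542 8.075 89.490
4 2.135 5.698 112.441
5 1.793 4.020 131.721
6 1.506 2.837 147.915
final: 147.915 6.327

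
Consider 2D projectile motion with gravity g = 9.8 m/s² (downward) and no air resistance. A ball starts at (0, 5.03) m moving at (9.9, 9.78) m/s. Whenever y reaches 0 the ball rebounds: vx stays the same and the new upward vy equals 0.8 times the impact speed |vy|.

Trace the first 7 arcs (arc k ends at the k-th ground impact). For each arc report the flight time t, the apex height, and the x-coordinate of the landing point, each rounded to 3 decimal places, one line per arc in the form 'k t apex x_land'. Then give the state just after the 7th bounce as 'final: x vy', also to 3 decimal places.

Arc 1: start y=5.030, vy=9.780 → t=2.420, apex=9.910, x_land=23.959, impact vy=-13.937
  bounce: vy ← 0.8·13.937 = 11.149
Arc 2: start y=0.000, vy=11.149 → t=2.275, apex=6.342, x_land=46.485, impact vy=-11.149
  bounce: vy ← 0.8·11.149 = 8.920
Arc 3: start y=0.000, vy=8.920 → t=1.820, apex=4.059, x_land=64.507, impact vy=-8.920
  bounce: vy ← 0.8·8.920 = 7.136
Arc 4: start y=0.000, vy=7.136 → t=1.456, apex=2.598, x_land=78.924, impact vy=-7.136
  bounce: vy ← 0.8·7.136 = 5.709
Arc 5: start y=0.000, vy=5.709 → t=1.165, apex=1.663, x_land=90.457, impact vy=-5.709
  bounce: vy ← 0.8·5.709 = 4.567
Arc 6: start y=0.000, vy=4.567 → t=0.932, apex=1.064, x_land=99.684, impact vy=-4.567
  bounce: vy ← 0.8·4.567 = 3.653
Arc 7: start y=0.000, vy=3.653 → t=0.746, apex=0.681, x_land=107.066, impact vy=-3.653
  bounce: vy ← 0.8·3.653 = 2.923

1 2.420 9.910 23.959
2 2.275 6.342 46.485
3 1.820 4.059 64.507
4 1.456 2.598 78.924
5 1.165 1.663 90.457
6 0.932 1.064 99.684
7 0.746 0.681 107.066
final: 107.066 2.923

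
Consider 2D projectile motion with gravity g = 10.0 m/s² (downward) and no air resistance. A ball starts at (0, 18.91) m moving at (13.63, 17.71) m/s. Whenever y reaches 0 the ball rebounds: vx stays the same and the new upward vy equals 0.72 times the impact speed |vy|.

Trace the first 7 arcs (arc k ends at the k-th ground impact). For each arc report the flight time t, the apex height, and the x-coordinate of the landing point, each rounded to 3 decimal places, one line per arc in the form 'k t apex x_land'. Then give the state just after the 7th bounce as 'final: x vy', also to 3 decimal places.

1 4.401 34.592 59.990
2 3.788 17.933 111.615
3 2.727 9.296 148.785
4 1.964 4.819 175.548
5 1.414 2.498 194.817
6 1.018 1.295 208.690
7 0.733 0.671 218.679
final: 218.679 2.638

Arc 1: start y=18.910, vy=17.710 → t=4.401, apex=34.592, x_land=59.990, impact vy=-26.303
  bounce: vy ← 0.72·26.303 = 18.938
Arc 2: start y=0.000, vy=18.938 → t=3.788, apex=17.933, x_land=111.615, impact vy=-18.938
  bounce: vy ← 0.72·18.938 = 13.635
Arc 3: start y=0.000, vy=13.635 → t=2.727, apex=9.296, x_land=148.785, impact vy=-13.635
  bounce: vy ← 0.72·13.635 = 9.818
Arc 4: start y=0.000, vy=9.818 → t=1.964, apex=4.819, x_land=175.548, impact vy=-9.818
  bounce: vy ← 0.72·9.818 = 7.069
Arc 5: start y=0.000, vy=7.069 → t=1.414, apex=2.498, x_land=194.817, impact vy=-7.069
  bounce: vy ← 0.72·7.069 = 5.089
Arc 6: start y=0.000, vy=5.089 → t=1.018, apex=1.295, x_land=208.690, impact vy=-5.089
  bounce: vy ← 0.72·5.089 = 3.664
Arc 7: start y=0.000, vy=3.664 → t=0.733, apex=0.671, x_land=218.679, impact vy=-3.664
  bounce: vy ← 0.72·3.664 = 2.638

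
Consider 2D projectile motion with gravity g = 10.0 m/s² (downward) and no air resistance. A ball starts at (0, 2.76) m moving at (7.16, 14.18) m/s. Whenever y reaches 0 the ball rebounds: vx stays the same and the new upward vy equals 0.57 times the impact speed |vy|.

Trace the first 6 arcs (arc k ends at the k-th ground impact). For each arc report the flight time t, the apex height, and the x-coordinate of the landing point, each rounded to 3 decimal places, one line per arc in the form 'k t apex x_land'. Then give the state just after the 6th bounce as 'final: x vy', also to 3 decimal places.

Arc 1: start y=2.760, vy=14.180 → t=3.019, apex=12.814, x_land=21.615, impact vy=-16.009
  bounce: vy ← 0.57·16.009 = 9.125
Arc 2: start y=0.000, vy=9.125 → t=1.825, apex=4.163, x_land=34.682, impact vy=-9.125
  bounce: vy ← 0.57·9.125 = 5.201
Arc 3: start y=0.000, vy=5.201 → t=1.040, apex=1.353, x_land=42.130, impact vy=-5.201
  bounce: vy ← 0.57·5.201 = 2.965
Arc 4: start y=0.000, vy=2.965 → t=0.593, apex=0.439, x_land=46.375, impact vy=-2.965
  bounce: vy ← 0.57·2.965 = 1.690
Arc 5: start y=0.000, vy=1.690 → t=0.338, apex=0.143, x_land=48.795, impact vy=-1.690
  bounce: vy ← 0.57·1.690 = 0.963
Arc 6: start y=0.000, vy=0.963 → t=0.193, apex=0.046, x_land=50.174, impact vy=-0.963
  bounce: vy ← 0.57·0.963 = 0.549

1 3.019 12.814 21.615
2 1.825 4.163 34.682
3 1.040 1.353 42.130
4 0.593 0.439 46.375
5 0.338 0.143 48.795
6 0.193 0.046 50.174
final: 50.174 0.549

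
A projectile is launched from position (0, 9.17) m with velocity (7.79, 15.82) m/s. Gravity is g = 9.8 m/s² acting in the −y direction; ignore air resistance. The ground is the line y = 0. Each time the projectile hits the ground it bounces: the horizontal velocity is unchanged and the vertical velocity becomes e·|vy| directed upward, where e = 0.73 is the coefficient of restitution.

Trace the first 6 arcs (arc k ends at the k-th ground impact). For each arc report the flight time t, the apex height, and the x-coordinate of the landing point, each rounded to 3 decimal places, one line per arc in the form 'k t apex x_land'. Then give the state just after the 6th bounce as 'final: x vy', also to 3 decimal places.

1 3.730 21.939 29.059
2 3.089 11.691 53.125
3 2.255 6.230 70.693
4 1.646 3.320 83.517
5 1.202 1.769 92.879
6 0.877 0.943 99.714
final: 99.714 3.138

Arc 1: start y=9.170, vy=15.820 → t=3.730, apex=21.939, x_land=29.059, impact vy=-20.737
  bounce: vy ← 0.73·20.737 = 15.138
Arc 2: start y=0.000, vy=15.138 → t=3.089, apex=11.691, x_land=53.125, impact vy=-15.138
  bounce: vy ← 0.73·15.138 = 11.051
Arc 3: start y=0.000, vy=11.051 → t=2.255, apex=6.230, x_land=70.693, impact vy=-11.051
  bounce: vy ← 0.73·11.051 = 8.067
Arc 4: start y=0.000, vy=8.067 → t=1.646, apex=3.320, x_land=83.517, impact vy=-8.067
  bounce: vy ← 0.73·8.067 = 5.889
Arc 5: start y=0.000, vy=5.889 → t=1.202, apex=1.769, x_land=92.879, impact vy=-5.889
  bounce: vy ← 0.73·5.889 = 4.299
Arc 6: start y=0.000, vy=4.299 → t=0.877, apex=0.943, x_land=99.714, impact vy=-4.299
  bounce: vy ← 0.73·4.299 = 3.138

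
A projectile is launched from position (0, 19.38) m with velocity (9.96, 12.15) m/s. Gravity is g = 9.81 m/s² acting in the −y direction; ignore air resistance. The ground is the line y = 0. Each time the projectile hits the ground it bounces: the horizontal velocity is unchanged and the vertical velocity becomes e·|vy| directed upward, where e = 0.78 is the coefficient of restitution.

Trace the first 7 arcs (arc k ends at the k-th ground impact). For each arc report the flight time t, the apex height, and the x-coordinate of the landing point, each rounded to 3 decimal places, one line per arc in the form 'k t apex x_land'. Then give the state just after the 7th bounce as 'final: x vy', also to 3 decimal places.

Arc 1: start y=19.380, vy=12.150 → t=3.581, apex=26.904, x_land=35.662, impact vy=-22.975
  bounce: vy ← 0.78·22.975 = 17.921
Arc 2: start y=0.000, vy=17.921 → t=3.654, apex=16.368, x_land=72.052, impact vy=-17.921
  bounce: vy ← 0.78·17.921 = 13.978
Arc 3: start y=0.000, vy=13.978 → t=2.850, apex=9.959, x_land=100.435, impact vy=-13.978
  bounce: vy ← 0.78·13.978 = 10.903
Arc 4: start y=0.000, vy=10.903 → t=2.223, apex=6.059, x_land=122.574, impact vy=-10.903
  bounce: vy ← 0.78·10.903 = 8.504
Arc 5: start y=0.000, vy=8.504 → t=1.734, apex=3.686, x_land=139.843, impact vy=-8.504
  bounce: vy ← 0.78·8.504 = 6.633
Arc 6: start y=0.000, vy=6.633 → t=1.352, apex=2.243, x_land=153.313, impact vy=-6.633
  bounce: vy ← 0.78·6.633 = 5.174
Arc 7: start y=0.000, vy=5.174 → t=1.055, apex=1.364, x_land=163.819, impact vy=-5.174
  bounce: vy ← 0.78·5.174 = 4.036

1 3.581 26.904 35.662
2 3.654 16.368 72.052
3 2.850 9.959 100.435
4 2.223 6.059 122.574
5 1.734 3.686 139.843
6 1.352 2.243 153.313
7 1.055 1.364 163.819
final: 163.819 4.036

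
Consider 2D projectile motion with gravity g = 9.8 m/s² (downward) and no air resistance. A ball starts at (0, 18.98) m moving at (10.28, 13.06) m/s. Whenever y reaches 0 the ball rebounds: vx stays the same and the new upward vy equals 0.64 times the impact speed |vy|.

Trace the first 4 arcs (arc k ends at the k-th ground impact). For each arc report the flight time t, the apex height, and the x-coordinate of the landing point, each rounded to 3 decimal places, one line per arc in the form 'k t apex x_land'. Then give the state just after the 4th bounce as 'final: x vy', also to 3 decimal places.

Arc 1: start y=18.980, vy=13.060 → t=3.710, apex=27.682, x_land=38.134, impact vy=-23.293
  bounce: vy ← 0.64·23.293 = 14.908
Arc 2: start y=0.000, vy=14.908 → t=3.042, apex=11.339, x_land=69.409, impact vy=-14.908
  bounce: vy ← 0.64·14.908 = 9.541
Arc 3: start y=0.000, vy=9.541 → t=1.947, apex=4.644, x_land=89.426, impact vy=-9.541
  bounce: vy ← 0.64·9.541 = 6.106
Arc 4: start y=0.000, vy=6.106 → t=1.246, apex=1.902, x_land=102.236, impact vy=-6.106
  bounce: vy ← 0.64·6.106 = 3.908

1 3.710 27.682 38.134
2 3.042 11.339 69.409
3 1.947 4.644 89.426
4 1.246 1.902 102.236
final: 102.236 3.908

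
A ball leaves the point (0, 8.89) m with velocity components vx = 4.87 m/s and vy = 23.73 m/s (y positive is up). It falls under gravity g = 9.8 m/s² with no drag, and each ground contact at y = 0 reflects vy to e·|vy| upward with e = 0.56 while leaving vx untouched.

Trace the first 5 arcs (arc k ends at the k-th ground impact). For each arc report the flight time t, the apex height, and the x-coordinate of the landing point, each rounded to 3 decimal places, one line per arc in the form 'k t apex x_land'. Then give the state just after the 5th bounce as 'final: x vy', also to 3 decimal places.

1 5.192 37.620 25.286
2 3.103 11.798 40.400
3 1.738 3.700 48.863
4 0.973 1.160 53.603
5 0.545 0.364 56.257
final: 56.257 1.495

Arc 1: start y=8.890, vy=23.730 → t=5.192, apex=37.620, x_land=25.286, impact vy=-27.154
  bounce: vy ← 0.56·27.154 = 15.206
Arc 2: start y=0.000, vy=15.206 → t=3.103, apex=11.798, x_land=40.400, impact vy=-15.206
  bounce: vy ← 0.56·15.206 = 8.516
Arc 3: start y=0.000, vy=8.516 → t=1.738, apex=3.700, x_land=48.863, impact vy=-8.516
  bounce: vy ← 0.56·8.516 = 4.769
Arc 4: start y=0.000, vy=4.769 → t=0.973, apex=1.160, x_land=53.603, impact vy=-4.769
  bounce: vy ← 0.56·4.769 = 2.670
Arc 5: start y=0.000, vy=2.670 → t=0.545, apex=0.364, x_land=56.257, impact vy=-2.670
  bounce: vy ← 0.56·2.670 = 1.495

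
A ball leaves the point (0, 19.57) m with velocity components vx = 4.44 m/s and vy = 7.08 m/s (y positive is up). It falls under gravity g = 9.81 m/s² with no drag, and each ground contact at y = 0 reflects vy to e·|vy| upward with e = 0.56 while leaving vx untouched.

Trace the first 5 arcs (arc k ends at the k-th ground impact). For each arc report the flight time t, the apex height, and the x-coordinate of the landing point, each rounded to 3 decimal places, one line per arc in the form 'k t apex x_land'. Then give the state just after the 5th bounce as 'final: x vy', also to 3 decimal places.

Arc 1: start y=19.570, vy=7.080 → t=2.846, apex=22.125, x_land=12.634, impact vy=-20.835
  bounce: vy ← 0.56·20.835 = 11.668
Arc 2: start y=0.000, vy=11.668 → t=2.379, apex=6.938, x_land=23.196, impact vy=-11.668
  bounce: vy ← 0.56·11.668 = 6.534
Arc 3: start y=0.000, vy=6.534 → t=1.332, apex=2.176, x_land=29.110, impact vy=-6.534
  bounce: vy ← 0.56·6.534 = 3.659
Arc 4: start y=0.000, vy=3.659 → t=0.746, apex=0.682, x_land=32.422, impact vy=-3.659
  bounce: vy ← 0.56·3.659 = 2.049
Arc 5: start y=0.000, vy=2.049 → t=0.418, apex=0.214, x_land=34.277, impact vy=-2.049
  bounce: vy ← 0.56·2.049 = 1.147

1 2.846 22.125 12.634
2 2.379 6.938 23.196
3 1.332 2.176 29.110
4 0.746 0.682 32.422
5 0.418 0.214 34.277
final: 34.277 1.147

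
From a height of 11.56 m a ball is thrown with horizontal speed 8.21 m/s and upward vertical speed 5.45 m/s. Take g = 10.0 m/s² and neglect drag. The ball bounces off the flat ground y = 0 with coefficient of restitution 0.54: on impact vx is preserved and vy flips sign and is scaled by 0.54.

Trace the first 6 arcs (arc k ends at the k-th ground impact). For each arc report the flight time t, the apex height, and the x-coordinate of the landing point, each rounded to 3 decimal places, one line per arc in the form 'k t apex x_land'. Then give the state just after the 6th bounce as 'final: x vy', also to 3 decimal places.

Arc 1: start y=11.560, vy=5.450 → t=2.160, apex=13.045, x_land=17.736, impact vy=-16.152
  bounce: vy ← 0.54·16.152 = 8.722
Arc 2: start y=0.000, vy=8.722 → t=1.744, apex=3.804, x_land=32.058, impact vy=-8.722
  bounce: vy ← 0.54·8.722 = 4.710
Arc 3: start y=0.000, vy=4.710 → t=0.942, apex=1.109, x_land=39.792, impact vy=-4.710
  bounce: vy ← 0.54·4.710 = 2.543
Arc 4: start y=0.000, vy=2.543 → t=0.509, apex=0.323, x_land=43.968, impact vy=-2.543
  bounce: vy ← 0.54·2.543 = 1.373
Arc 5: start y=0.000, vy=1.373 → t=0.275, apex=0.094, x_land=46.223, impact vy=-1.373
  bounce: vy ← 0.54·1.373 = 0.742
Arc 6: start y=0.000, vy=0.742 → t=0.148, apex=0.028, x_land=47.441, impact vy=-0.742
  bounce: vy ← 0.54·0.742 = 0.400

1 2.160 13.045 17.736
2 1.744 3.804 32.058
3 0.942 1.109 39.792
4 0.509 0.323 43.968
5 0.275 0.094 46.223
6 0.148 0.028 47.441
final: 47.441 0.400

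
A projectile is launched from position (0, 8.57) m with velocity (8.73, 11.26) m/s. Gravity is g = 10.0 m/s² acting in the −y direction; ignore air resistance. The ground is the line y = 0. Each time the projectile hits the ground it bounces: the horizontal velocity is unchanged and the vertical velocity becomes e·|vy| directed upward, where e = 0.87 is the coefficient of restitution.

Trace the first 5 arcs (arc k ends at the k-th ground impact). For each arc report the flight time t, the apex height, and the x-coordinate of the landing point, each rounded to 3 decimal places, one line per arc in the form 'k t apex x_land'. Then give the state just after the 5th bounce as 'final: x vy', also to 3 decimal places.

Arc 1: start y=8.570, vy=11.260 → t=2.853, apex=14.909, x_land=24.905, impact vy=-17.268
  bounce: vy ← 0.87·17.268 = 15.023
Arc 2: start y=0.000, vy=15.023 → t=3.005, apex=11.285, x_land=51.136, impact vy=-15.023
  bounce: vy ← 0.87·15.023 = 13.070
Arc 3: start y=0.000, vy=13.070 → t=2.614, apex=8.542, x_land=73.956, impact vy=-13.070
  bounce: vy ← 0.87·13.070 = 11.371
Arc 4: start y=0.000, vy=11.371 → t=2.274, apex=6.465, x_land=93.810, impact vy=-11.371
  bounce: vy ← 0.87·11.371 = 9.893
Arc 5: start y=0.000, vy=9.893 → t=1.979, apex=4.893, x_land=111.083, impact vy=-9.893
  bounce: vy ← 0.87·9.893 = 8.607

1 2.853 14.909 24.905
2 3.005 11.285 51.136
3 2.614 8.542 73.956
4 2.274 6.465 93.810
5 1.979 4.893 111.083
final: 111.083 8.607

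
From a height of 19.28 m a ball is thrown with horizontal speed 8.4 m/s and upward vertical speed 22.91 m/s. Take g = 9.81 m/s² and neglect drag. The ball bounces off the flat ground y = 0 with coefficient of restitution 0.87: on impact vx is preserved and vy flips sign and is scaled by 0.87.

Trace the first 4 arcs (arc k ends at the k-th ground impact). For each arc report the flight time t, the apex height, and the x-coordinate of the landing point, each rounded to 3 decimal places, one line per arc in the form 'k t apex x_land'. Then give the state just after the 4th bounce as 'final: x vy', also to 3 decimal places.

Arc 1: start y=19.280, vy=22.910 → t=5.399, apex=46.032, x_land=45.350, impact vy=-30.052
  bounce: vy ← 0.87·30.052 = 26.146
Arc 2: start y=0.000, vy=26.146 → t=5.330, apex=34.841, x_land=90.125, impact vy=-26.146
  bounce: vy ← 0.87·26.146 = 22.747
Arc 3: start y=0.000, vy=22.747 → t=4.637, apex=26.371, x_land=129.080, impact vy=-22.747
  bounce: vy ← 0.87·22.747 = 19.790
Arc 4: start y=0.000, vy=19.790 → t=4.035, apex=19.961, x_land=162.970, impact vy=-19.790
  bounce: vy ← 0.87·19.790 = 17.217

1 5.399 46.032 45.350
2 5.330 34.841 90.125
3 4.637 26.371 129.080
4 4.035 19.961 162.970
final: 162.970 17.217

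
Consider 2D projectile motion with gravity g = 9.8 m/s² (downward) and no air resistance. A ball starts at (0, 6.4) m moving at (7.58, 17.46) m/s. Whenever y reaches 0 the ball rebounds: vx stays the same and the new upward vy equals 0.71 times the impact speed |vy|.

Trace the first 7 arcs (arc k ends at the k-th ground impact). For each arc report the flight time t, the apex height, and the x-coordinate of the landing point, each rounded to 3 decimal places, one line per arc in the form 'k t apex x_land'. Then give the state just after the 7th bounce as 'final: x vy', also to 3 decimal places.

1 3.898 21.954 29.549
2 3.006 11.067 52.332
3 2.134 5.579 68.508
4 1.515 2.812 79.993
5 1.076 1.418 88.148
6 0.764 0.715 93.937
7 0.542 0.360 98.048
final: 98.048 1.887

Arc 1: start y=6.400, vy=17.460 → t=3.898, apex=21.954, x_land=29.549, impact vy=-20.743
  bounce: vy ← 0.71·20.743 = 14.728
Arc 2: start y=0.000, vy=14.728 → t=3.006, apex=11.067, x_land=52.332, impact vy=-14.728
  bounce: vy ← 0.71·14.728 = 10.457
Arc 3: start y=0.000, vy=10.457 → t=2.134, apex=5.579, x_land=68.508, impact vy=-10.457
  bounce: vy ← 0.71·10.457 = 7.424
Arc 4: start y=0.000, vy=7.424 → t=1.515, apex=2.812, x_land=79.993, impact vy=-7.424
  bounce: vy ← 0.71·7.424 = 5.271
Arc 5: start y=0.000, vy=5.271 → t=1.076, apex=1.418, x_land=88.148, impact vy=-5.271
  bounce: vy ← 0.71·5.271 = 3.743
Arc 6: start y=0.000, vy=3.743 → t=0.764, apex=0.715, x_land=93.937, impact vy=-3.743
  bounce: vy ← 0.71·3.743 = 2.657
Arc 7: start y=0.000, vy=2.657 → t=0.542, apex=0.360, x_land=98.048, impact vy=-2.657
  bounce: vy ← 0.71·2.657 = 1.887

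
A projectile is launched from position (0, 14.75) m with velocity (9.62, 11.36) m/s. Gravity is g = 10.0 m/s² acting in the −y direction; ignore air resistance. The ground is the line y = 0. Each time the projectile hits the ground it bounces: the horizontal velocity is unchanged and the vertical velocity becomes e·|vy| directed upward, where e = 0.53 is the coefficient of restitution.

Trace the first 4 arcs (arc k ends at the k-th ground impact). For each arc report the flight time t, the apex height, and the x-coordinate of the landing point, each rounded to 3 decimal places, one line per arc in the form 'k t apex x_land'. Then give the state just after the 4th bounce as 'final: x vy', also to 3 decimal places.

1 3.195 21.202 30.738
2 2.183 5.956 51.737
3 1.157 1.673 62.866
4 0.613 0.470 68.765
final: 68.765 1.625

Arc 1: start y=14.750, vy=11.360 → t=3.195, apex=21.202, x_land=30.738, impact vy=-20.592
  bounce: vy ← 0.53·20.592 = 10.914
Arc 2: start y=0.000, vy=10.914 → t=2.183, apex=5.956, x_land=51.737, impact vy=-10.914
  bounce: vy ← 0.53·10.914 = 5.784
Arc 3: start y=0.000, vy=5.784 → t=1.157, apex=1.673, x_land=62.866, impact vy=-5.784
  bounce: vy ← 0.53·5.784 = 3.066
Arc 4: start y=0.000, vy=3.066 → t=0.613, apex=0.470, x_land=68.765, impact vy=-3.066
  bounce: vy ← 0.53·3.066 = 1.625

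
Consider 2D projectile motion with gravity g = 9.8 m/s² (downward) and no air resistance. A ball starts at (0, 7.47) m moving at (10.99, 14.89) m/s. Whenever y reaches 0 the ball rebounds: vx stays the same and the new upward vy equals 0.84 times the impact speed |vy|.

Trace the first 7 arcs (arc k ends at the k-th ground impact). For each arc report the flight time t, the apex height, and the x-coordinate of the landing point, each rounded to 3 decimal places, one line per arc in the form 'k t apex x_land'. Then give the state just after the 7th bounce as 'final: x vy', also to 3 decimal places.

Arc 1: start y=7.470, vy=14.890 → t=3.477, apex=18.782, x_land=38.214, impact vy=-19.187
  bounce: vy ← 0.84·19.187 = 16.117
Arc 2: start y=0.000, vy=16.117 → t=3.289, apex=13.252, x_land=74.362, impact vy=-16.117
  bounce: vy ← 0.84·16.117 = 13.538
Arc 3: start y=0.000, vy=13.538 → t=2.763, apex=9.351, x_land=104.726, impact vy=-13.538
  bounce: vy ← 0.84·13.538 = 11.372
Arc 4: start y=0.000, vy=11.372 → t=2.321, apex=6.598, x_land=130.231, impact vy=-11.372
  bounce: vy ← 0.84·11.372 = 9.552
Arc 5: start y=0.000, vy=9.552 → t=1.949, apex=4.656, x_land=151.656, impact vy=-9.552
  bounce: vy ← 0.84·9.552 = 8.024
Arc 6: start y=0.000, vy=8.024 → t=1.638, apex=3.285, x_land=169.653, impact vy=-8.024
  bounce: vy ← 0.84·8.024 = 6.740
Arc 7: start y=0.000, vy=6.740 → t=1.376, apex=2.318, x_land=184.770, impact vy=-6.740
  bounce: vy ← 0.84·6.740 = 5.662

1 3.477 18.782 38.214
2 3.289 13.252 74.362
3 2.763 9.351 104.726
4 2.321 6.598 130.231
5 1.949 4.656 151.656
6 1.638 3.285 169.653
7 1.376 2.318 184.770
final: 184.770 5.662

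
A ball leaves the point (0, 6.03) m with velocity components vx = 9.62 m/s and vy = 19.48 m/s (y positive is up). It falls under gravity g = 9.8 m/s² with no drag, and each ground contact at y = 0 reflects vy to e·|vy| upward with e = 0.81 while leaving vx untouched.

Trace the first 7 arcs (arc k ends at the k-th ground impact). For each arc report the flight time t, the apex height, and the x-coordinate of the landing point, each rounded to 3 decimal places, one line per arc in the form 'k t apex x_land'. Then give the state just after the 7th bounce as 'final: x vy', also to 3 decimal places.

Arc 1: start y=6.030, vy=19.480 → t=4.264, apex=25.391, x_land=41.021, impact vy=-22.308
  bounce: vy ← 0.81·22.308 = 18.070
Arc 2: start y=0.000, vy=18.070 → t=3.688, apex=16.659, x_land=76.496, impact vy=-18.070
  bounce: vy ← 0.81·18.070 = 14.636
Arc 3: start y=0.000, vy=14.636 → t=2.987, apex=10.930, x_land=105.232, impact vy=-14.636
  bounce: vy ← 0.81·14.636 = 11.856
Arc 4: start y=0.000, vy=11.856 → t=2.419, apex=7.171, x_land=128.507, impact vy=-11.856
  bounce: vy ← 0.81·11.856 = 9.603
Arc 5: start y=0.000, vy=9.603 → t=1.960, apex=4.705, x_land=147.360, impact vy=-9.603
  bounce: vy ← 0.81·9.603 = 7.778
Arc 6: start y=0.000, vy=7.778 → t=1.587, apex=3.087, x_land=162.631, impact vy=-7.778
  bounce: vy ← 0.81·7.778 = 6.301
Arc 7: start y=0.000, vy=6.301 → t=1.286, apex=2.025, x_land=175.001, impact vy=-6.301
  bounce: vy ← 0.81·6.301 = 5.103

1 4.264 25.391 41.021
2 3.688 16.659 76.496
3 2.987 10.930 105.232
4 2.419 7.171 128.507
5 1.960 4.705 147.360
6 1.587 3.087 162.631
7 1.286 2.025 175.001
final: 175.001 5.103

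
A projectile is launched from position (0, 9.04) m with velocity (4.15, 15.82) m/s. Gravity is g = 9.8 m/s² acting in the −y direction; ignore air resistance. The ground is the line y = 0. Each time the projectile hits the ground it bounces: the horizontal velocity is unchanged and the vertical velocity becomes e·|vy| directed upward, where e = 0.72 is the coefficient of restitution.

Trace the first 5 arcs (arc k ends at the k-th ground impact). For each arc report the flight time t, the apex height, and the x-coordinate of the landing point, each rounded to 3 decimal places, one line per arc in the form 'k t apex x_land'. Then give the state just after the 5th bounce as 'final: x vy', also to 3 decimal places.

Arc 1: start y=9.040, vy=15.820 → t=3.724, apex=21.809, x_land=15.455, impact vy=-20.675
  bounce: vy ← 0.72·20.675 = 14.886
Arc 2: start y=0.000, vy=14.886 → t=3.038, apex=11.306, x_land=28.062, impact vy=-14.886
  bounce: vy ← 0.72·14.886 = 10.718
Arc 3: start y=0.000, vy=10.718 → t=2.187, apex=5.861, x_land=37.139, impact vy=-10.718
  bounce: vy ← 0.72·10.718 = 7.717
Arc 4: start y=0.000, vy=7.717 → t=1.575, apex=3.038, x_land=43.675, impact vy=-7.717
  bounce: vy ← 0.72·7.717 = 5.556
Arc 5: start y=0.000, vy=5.556 → t=1.134, apex=1.575, x_land=48.381, impact vy=-5.556
  bounce: vy ← 0.72·5.556 = 4.000

1 3.724 21.809 15.455
2 3.038 11.306 28.062
3 2.187 5.861 37.139
4 1.575 3.038 43.675
5 1.134 1.575 48.381
final: 48.381 4.000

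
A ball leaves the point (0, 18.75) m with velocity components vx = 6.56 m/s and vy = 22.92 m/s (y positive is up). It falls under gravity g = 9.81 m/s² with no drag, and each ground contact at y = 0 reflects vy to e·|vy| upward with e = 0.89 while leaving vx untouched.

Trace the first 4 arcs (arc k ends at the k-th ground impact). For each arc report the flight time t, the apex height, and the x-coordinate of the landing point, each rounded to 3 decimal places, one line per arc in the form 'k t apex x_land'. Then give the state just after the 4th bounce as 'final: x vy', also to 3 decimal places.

Arc 1: start y=18.750, vy=22.920 → t=5.383, apex=45.525, x_land=35.312, impact vy=-29.886
  bounce: vy ← 0.89·29.886 = 26.599
Arc 2: start y=0.000, vy=26.599 → t=5.423, apex=36.060, x_land=70.886, impact vy=-26.599
  bounce: vy ← 0.89·26.599 = 23.673
Arc 3: start y=0.000, vy=23.673 → t=4.826, apex=28.563, x_land=102.546, impact vy=-23.673
  bounce: vy ← 0.89·23.673 = 21.069
Arc 4: start y=0.000, vy=21.069 → t=4.295, apex=22.625, x_land=130.724, impact vy=-21.069
  bounce: vy ← 0.89·21.069 = 18.751

1 5.383 45.525 35.312
2 5.423 36.060 70.886
3 4.826 28.563 102.546
4 4.295 22.625 130.724
final: 130.724 18.751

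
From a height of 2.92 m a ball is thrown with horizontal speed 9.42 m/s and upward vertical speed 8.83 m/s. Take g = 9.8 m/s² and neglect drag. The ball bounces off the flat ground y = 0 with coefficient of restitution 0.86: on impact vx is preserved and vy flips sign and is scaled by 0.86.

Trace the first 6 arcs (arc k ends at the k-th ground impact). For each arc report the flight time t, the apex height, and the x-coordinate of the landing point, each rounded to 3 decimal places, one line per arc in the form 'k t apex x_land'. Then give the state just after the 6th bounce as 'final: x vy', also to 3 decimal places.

Arc 1: start y=2.920, vy=8.830 → t=2.088, apex=6.898, x_land=19.664, impact vy=-11.628
  bounce: vy ← 0.86·11.628 = 10.000
Arc 2: start y=0.000, vy=10.000 → t=2.041, apex=5.102, x_land=38.888, impact vy=-10.000
  bounce: vy ← 0.86·10.000 = 8.600
Arc 3: start y=0.000, vy=8.600 → t=1.755, apex=3.773, x_land=55.421, impact vy=-8.600
  bounce: vy ← 0.86·8.600 = 7.396
Arc 4: start y=0.000, vy=7.396 → t=1.509, apex=2.791, x_land=69.639, impact vy=-7.396
  bounce: vy ← 0.86·7.396 = 6.360
Arc 5: start y=0.000, vy=6.360 → t=1.298, apex=2.064, x_land=81.866, impact vy=-6.360
  bounce: vy ← 0.86·6.360 = 5.470
Arc 6: start y=0.000, vy=5.470 → t=1.116, apex=1.527, x_land=92.382, impact vy=-5.470
  bounce: vy ← 0.86·5.470 = 4.704

1 2.088 6.898 19.664
2 2.041 5.102 38.888
3 1.755 3.773 55.421
4 1.509 2.791 69.639
5 1.298 2.064 81.866
6 1.116 1.527 92.382
final: 92.382 4.704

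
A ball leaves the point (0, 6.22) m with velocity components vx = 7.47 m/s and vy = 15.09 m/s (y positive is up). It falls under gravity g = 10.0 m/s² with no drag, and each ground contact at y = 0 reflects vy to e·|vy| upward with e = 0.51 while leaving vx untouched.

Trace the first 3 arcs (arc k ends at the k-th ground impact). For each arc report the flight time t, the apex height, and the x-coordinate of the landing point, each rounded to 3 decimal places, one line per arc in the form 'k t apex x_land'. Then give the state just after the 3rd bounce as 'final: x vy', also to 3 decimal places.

1 3.385 17.605 25.289
2 1.914 4.579 39.587
3 0.976 1.191 46.879
final: 46.879 2.489

Arc 1: start y=6.220, vy=15.090 → t=3.385, apex=17.605, x_land=25.289, impact vy=-18.765
  bounce: vy ← 0.51·18.765 = 9.570
Arc 2: start y=0.000, vy=9.570 → t=1.914, apex=4.579, x_land=39.587, impact vy=-9.570
  bounce: vy ← 0.51·9.570 = 4.881
Arc 3: start y=0.000, vy=4.881 → t=0.976, apex=1.191, x_land=46.879, impact vy=-4.881
  bounce: vy ← 0.51·4.881 = 2.489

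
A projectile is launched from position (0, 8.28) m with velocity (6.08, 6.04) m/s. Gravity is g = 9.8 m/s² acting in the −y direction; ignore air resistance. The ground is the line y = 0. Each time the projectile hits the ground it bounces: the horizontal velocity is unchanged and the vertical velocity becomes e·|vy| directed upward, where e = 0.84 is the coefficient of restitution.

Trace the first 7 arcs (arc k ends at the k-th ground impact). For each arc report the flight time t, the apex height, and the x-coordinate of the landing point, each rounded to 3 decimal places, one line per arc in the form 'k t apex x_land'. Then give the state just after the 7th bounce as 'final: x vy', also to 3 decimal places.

Arc 1: start y=8.280, vy=6.040 → t=2.055, apex=10.141, x_land=12.494, impact vy=-14.099
  bounce: vy ← 0.84·14.099 = 11.843
Arc 2: start y=0.000, vy=11.843 → t=2.417, apex=7.156, x_land=27.189, impact vy=-11.843
  bounce: vy ← 0.84·11.843 = 9.948
Arc 3: start y=0.000, vy=9.948 → t=2.030, apex=5.049, x_land=39.532, impact vy=-9.948
  bounce: vy ← 0.84·9.948 = 8.356
Arc 4: start y=0.000, vy=8.356 → t=1.705, apex=3.563, x_land=49.901, impact vy=-8.356
  bounce: vy ← 0.84·8.356 = 7.019
Arc 5: start y=0.000, vy=7.019 → t=1.433, apex=2.514, x_land=58.611, impact vy=-7.019
  bounce: vy ← 0.84·7.019 = 5.896
Arc 6: start y=0.000, vy=5.896 → t=1.203, apex=1.774, x_land=65.927, impact vy=-5.896
  bounce: vy ← 0.84·5.896 = 4.953
Arc 7: start y=0.000, vy=4.953 → t=1.011, apex=1.252, x_land=72.072, impact vy=-4.953
  bounce: vy ← 0.84·4.953 = 4.160

1 2.055 10.141 12.494
2 2.417 7.156 27.189
3 2.030 5.049 39.532
4 1.705 3.563 49.901
5 1.433 2.514 58.611
6 1.203 1.774 65.927
7 1.011 1.252 72.072
final: 72.072 4.160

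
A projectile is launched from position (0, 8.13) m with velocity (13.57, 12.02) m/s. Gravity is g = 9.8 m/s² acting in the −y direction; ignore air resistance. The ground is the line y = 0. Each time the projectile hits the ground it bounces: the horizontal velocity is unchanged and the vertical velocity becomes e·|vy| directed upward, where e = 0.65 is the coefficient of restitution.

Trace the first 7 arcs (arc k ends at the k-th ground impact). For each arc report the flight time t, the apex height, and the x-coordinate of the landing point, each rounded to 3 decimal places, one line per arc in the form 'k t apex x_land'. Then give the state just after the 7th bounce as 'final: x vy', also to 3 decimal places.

1 3.005 15.501 40.780
2 2.312 6.549 72.157
3 1.503 2.767 92.552
4 0.977 1.169 105.809
5 0.635 0.494 114.426
6 0.413 0.209 120.027
7 0.268 0.088 123.668
final: 123.668 0.854

Arc 1: start y=8.130, vy=12.020 → t=3.005, apex=15.501, x_land=40.780, impact vy=-17.431
  bounce: vy ← 0.65·17.431 = 11.330
Arc 2: start y=0.000, vy=11.330 → t=2.312, apex=6.549, x_land=72.157, impact vy=-11.330
  bounce: vy ← 0.65·11.330 = 7.364
Arc 3: start y=0.000, vy=7.364 → t=1.503, apex=2.767, x_land=92.552, impact vy=-7.364
  bounce: vy ← 0.65·7.364 = 4.787
Arc 4: start y=0.000, vy=4.787 → t=0.977, apex=1.169, x_land=105.809, impact vy=-4.787
  bounce: vy ← 0.65·4.787 = 3.111
Arc 5: start y=0.000, vy=3.111 → t=0.635, apex=0.494, x_land=114.426, impact vy=-3.111
  bounce: vy ← 0.65·3.111 = 2.022
Arc 6: start y=0.000, vy=2.022 → t=0.413, apex=0.209, x_land=120.027, impact vy=-2.022
  bounce: vy ← 0.65·2.022 = 1.315
Arc 7: start y=0.000, vy=1.315 → t=0.268, apex=0.088, x_land=123.668, impact vy=-1.315
  bounce: vy ← 0.65·1.315 = 0.854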